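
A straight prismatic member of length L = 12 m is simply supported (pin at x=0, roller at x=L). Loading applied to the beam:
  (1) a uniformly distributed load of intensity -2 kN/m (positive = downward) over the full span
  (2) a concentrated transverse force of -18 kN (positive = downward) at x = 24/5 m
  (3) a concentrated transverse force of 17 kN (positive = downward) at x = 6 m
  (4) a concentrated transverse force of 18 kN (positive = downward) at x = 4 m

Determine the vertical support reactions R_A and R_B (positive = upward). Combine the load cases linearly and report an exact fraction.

R_A = -23/10 kN, R_B = -47/10 kN

Load 1 — uniform load w=-2 kN/m over full span:
  R_A = wL/2 = (-2)·12/2 = -12 kN
  R_B = wL/2 = (-2)·12/2 = -12 kN
Load 2 — point force P=-18 kN at a=24/5 m (b=L-a=36/5):
  R_A = Pb/L = (-18)·(36/5)/12 = -54/5 kN
  R_B = Pa/L = (-18)·(24/5)/12 = -36/5 kN
Load 3 — point force P=17 kN at a=6 m (b=L-a=6):
  R_A = Pb/L = 17·6/12 = 17/2 kN
  R_B = Pa/L = 17·6/12 = 17/2 kN
Load 4 — point force P=18 kN at a=4 m (b=L-a=8):
  R_A = Pb/L = 18·8/12 = 12 kN
  R_B = Pa/L = 18·4/12 = 6 kN
Superposition: R_A = -23/10 kN, R_B = -47/10 kN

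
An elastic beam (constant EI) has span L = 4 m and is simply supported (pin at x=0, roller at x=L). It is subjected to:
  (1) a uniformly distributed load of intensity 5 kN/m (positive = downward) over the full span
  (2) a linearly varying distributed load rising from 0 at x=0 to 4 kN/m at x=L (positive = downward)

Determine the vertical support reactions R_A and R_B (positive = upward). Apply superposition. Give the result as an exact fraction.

Load 1 — uniform load w=5 kN/m over full span:
  R_A = wL/2 = 5·4/2 = 10 kN
  R_B = wL/2 = 5·4/2 = 10 kN
Load 2 — triangular load w₀=4 kN/m (0→w₀ over full span):
  R_A = w₀L/6 = 4·4/6 = 8/3 kN
  R_B = w₀L/3 = 4·4/3 = 16/3 kN
Superposition: R_A = 38/3 kN, R_B = 46/3 kN

R_A = 38/3 kN, R_B = 46/3 kN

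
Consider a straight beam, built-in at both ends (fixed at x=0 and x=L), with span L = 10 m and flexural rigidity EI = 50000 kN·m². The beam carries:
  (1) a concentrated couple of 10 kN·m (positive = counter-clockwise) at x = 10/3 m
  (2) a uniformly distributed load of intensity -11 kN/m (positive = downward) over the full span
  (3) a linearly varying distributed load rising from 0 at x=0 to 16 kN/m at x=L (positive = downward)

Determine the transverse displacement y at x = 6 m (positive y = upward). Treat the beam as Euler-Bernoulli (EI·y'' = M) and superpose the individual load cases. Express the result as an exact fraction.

y(6) = 2159/1406250 m

Load 1 — applied couple M₀=10 kN·m at a=10/3 m (b=L-a=20/3):
  y_1 = (R_Ax³/6 - M_Ax²/2 - M₀(x-a)²/2)/EI  [x>a] with R_A=4/3, M_A=0 = ((4/3)·6³/6 - 0·6²/2 - 10·(6-(10/3))²/2)/50000 = 7/28125 m
Load 2 — uniform load w=-11 kN/m over full span:
  y_2 = -wx²(L-x)²/(24EI) = -(-11)·6²·(10-6)²/(24·50000) = 33/6250 m
Load 3 — triangular load w₀=16 kN/m (0→w₀ over full span):
  y_3 = -w₀x²(L-x)²(x+2L)/(120LEI) = -16·6²·(10-6)²·(6+2·10)/(120·10·50000) = -312/78125 m
Superposition: y = Σ y_i = 2159/1406250 m ≈ 0.001535 m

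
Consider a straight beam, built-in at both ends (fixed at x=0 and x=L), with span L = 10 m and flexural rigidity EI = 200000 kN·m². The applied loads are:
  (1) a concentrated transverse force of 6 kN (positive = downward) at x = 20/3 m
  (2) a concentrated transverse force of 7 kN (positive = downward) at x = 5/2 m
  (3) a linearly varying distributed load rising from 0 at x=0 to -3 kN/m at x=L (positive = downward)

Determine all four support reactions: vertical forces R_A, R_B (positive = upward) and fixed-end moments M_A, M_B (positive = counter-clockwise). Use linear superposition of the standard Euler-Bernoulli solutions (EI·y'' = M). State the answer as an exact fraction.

Load 1 — point force P=6 kN at a=20/3 m (b=L-a=10/3):
  R_A = Pb²(3a+b)/L³ = 6·(10/3)²·(3·(20/3)+(10/3))/10³ = 14/9 kN
  M_A = Pab²/L² = 6·(20/3)·(10/3)²/10² = 40/9 kN·m
  R_B = Pa²(a+3b)/L³ = 6·(20/3)²·((20/3)+3·(10/3))/10³ = 40/9 kN
  M_B = -Pa²b/L² = -6·(20/3)²·(10/3)/10² = -80/9 kN·m
Load 2 — point force P=7 kN at a=5/2 m (b=L-a=15/2):
  R_A = Pb²(3a+b)/L³ = 7·(15/2)²·(3·(5/2)+(15/2))/10³ = 189/32 kN
  M_A = Pab²/L² = 7·(5/2)·(15/2)²/10² = 315/32 kN·m
  R_B = Pa²(a+3b)/L³ = 7·(5/2)²·((5/2)+3·(15/2))/10³ = 35/32 kN
  M_B = -Pa²b/L² = -7·(5/2)²·(15/2)/10² = -105/32 kN·m
Load 3 — triangular load w₀=-3 kN/m (0→w₀ over full span):
  R_A = 3w₀L/20 = 3·(-3)·10/20 = -9/2 kN
  M_A = w₀L²/30 = (-3)·10²/30 = -10 kN·m
  R_B = 7w₀L/20 = 7·(-3)·10/20 = -21/2 kN
  M_B = -w₀L²/20 = -(-3)·10²/20 = 15 kN·m
Superposition: R_A = 853/288 kN, M_A = 1235/288 kN·m, R_B = -1429/288 kN, M_B = 815/288 kN·m

R_A = 853/288 kN, M_A = 1235/288 kN·m, R_B = -1429/288 kN, M_B = 815/288 kN·m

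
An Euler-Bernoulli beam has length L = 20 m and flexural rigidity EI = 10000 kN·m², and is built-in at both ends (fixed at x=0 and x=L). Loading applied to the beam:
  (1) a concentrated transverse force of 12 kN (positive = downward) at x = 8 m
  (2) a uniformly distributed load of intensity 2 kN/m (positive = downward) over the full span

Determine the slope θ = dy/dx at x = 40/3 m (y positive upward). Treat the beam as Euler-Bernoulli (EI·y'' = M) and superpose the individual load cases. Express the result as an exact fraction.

θ(40/3) = 4012/253125 rad

Load 1 — point force P=12 kN at a=8 m (b=L-a=12):
  θ_1 = Pa²(L-x)(2bL-(3b+a)(L-x))/(2L³EI)  [x>a] = 12·8²·(20-(40/3))·(2·12·20-(3·12+8)·(20-(40/3)))/(2·20³·10000) = 56/9375 rad
Load 2 — uniform load w=2 kN/m over full span:
  θ_2 = -wx(L-x)(L-2x)/(12EI) = -2·(40/3)·(20-(40/3))·(20-2·(40/3))/(12·10000) = 4/405 rad
Superposition: θ = Σ θ_i = 4012/253125 rad ≈ 0.015850 rad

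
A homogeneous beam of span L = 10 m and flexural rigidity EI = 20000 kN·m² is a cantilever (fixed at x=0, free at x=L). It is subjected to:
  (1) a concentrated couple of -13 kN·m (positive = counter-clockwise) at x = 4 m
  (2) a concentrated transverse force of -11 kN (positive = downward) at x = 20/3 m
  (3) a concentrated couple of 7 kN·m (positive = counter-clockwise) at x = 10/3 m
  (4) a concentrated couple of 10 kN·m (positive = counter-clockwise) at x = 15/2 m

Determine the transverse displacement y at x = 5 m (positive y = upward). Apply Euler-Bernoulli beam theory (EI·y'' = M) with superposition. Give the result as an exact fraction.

y(5) = 13217/360000 m

Load 1 — applied couple M₀=-13 kN·m at a=4 m (b=L-a=6):
  y_1 = M₀a(2x-a)/(2EI)  [x>a] = (-13)·4·(2·5-4)/(2·20000) = -39/5000 m
Load 2 — point force P=-11 kN at a=20/3 m (b=L-a=10/3):
  y_2 = -Px²(3a-x)/(6EI)  [x≤a] = -(-11)·5²·(3·(20/3)-5)/(6·20000) = 11/320 m
Load 3 — applied couple M₀=7 kN·m at a=10/3 m (b=L-a=20/3):
  y_3 = M₀a(2x-a)/(2EI)  [x>a] = 7·(10/3)·(2·5-(10/3))/(2·20000) = 7/1800 m
Load 4 — applied couple M₀=10 kN·m at a=15/2 m (b=L-a=5/2):
  y_4 = M₀x²/(2EI)  [x≤a] = 10·5²/(2·20000) = 1/160 m
Superposition: y = Σ y_i = 13217/360000 m ≈ 0.036714 m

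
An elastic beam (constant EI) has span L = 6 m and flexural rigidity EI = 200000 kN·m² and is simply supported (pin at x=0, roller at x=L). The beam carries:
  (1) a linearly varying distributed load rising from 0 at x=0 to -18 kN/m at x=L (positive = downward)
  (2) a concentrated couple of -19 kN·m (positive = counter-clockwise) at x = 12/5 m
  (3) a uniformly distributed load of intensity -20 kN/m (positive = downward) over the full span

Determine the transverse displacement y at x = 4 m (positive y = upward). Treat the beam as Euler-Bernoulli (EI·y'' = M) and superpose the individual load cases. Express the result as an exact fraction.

y(4) = 5819/2812500 m

Load 1 — triangular load w₀=-18 kN/m (0→w₀ over full span):
  y_1 = -w₀x(7L⁴-10L²x²+3x⁴)/(360LEI) = -(-18)·4·(7·6⁴-10·6²·4²+3·4⁴)/(360·6·200000) = 17/25000 m
Load 2 — applied couple M₀=-19 kN·m at a=12/5 m (b=L-a=18/5):
  y_2 = (M₀x³/(6L)-M₀(x-a)²/2+C₁x)/EI  [x>a] with C₁=M₀(3b²-L²)/(6L)=-38/25 = ((-19)·4³/(6·6)-(-19)·(4-(12/5))²/2+(-38/25)·4)/200000 = -437/5625000 m
Load 3 — uniform load w=-20 kN/m over full span:
  y_3 = -wx(L³-2Lx²+x³)/(24EI) = -(-20)·4·(6³-2·6·4²+4³)/(24·200000) = 11/7500 m
Superposition: y = Σ y_i = 5819/2812500 m ≈ 0.002069 m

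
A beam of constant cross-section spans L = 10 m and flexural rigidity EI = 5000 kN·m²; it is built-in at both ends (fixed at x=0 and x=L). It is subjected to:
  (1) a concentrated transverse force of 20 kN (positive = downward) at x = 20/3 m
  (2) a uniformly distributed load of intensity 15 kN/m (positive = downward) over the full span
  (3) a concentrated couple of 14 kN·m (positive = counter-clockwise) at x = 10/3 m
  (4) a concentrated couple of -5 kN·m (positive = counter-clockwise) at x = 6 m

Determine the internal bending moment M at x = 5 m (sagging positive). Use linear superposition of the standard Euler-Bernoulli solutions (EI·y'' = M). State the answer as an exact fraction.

M(5) = 1205/18 kN·m

Load 1 — point force P=20 kN at a=20/3 m (b=L-a=10/3):
  M_1 = Pb²(3a+b)x/L³ - Pab²/L²  [x≤a] = 20·(10/3)²·(3·(20/3)+(10/3))·5/10³ - 20·(20/3)·(10/3)²/10² = 100/9 kN·m
Load 2 — uniform load w=15 kN/m over full span:
  M_2 = wLx/2 - wL²/12 - wx²/2 = 15·10·5/2 - 15·10²/12 - 15·5²/2 = 125/2 kN·m
Load 3 — applied couple M₀=14 kN·m at a=10/3 m (b=L-a=20/3):
  M_3 = R_Ax - M_A - M₀  [x>a] with R_A=28/15, M_A=0 = (28/15)·5 - 0 - 14 = -14/3 kN·m
Load 4 — applied couple M₀=-5 kN·m at a=6 m (b=L-a=4):
  M_4 = R_Ax - M_A  [x≤a] with R_A=-18/25, M_A=-8/5 = (-18/25)·5 - (-8/5) = -2 kN·m
Superposition: M = Σ M_i = 1205/18 kN·m ≈ 66.944444 kN·m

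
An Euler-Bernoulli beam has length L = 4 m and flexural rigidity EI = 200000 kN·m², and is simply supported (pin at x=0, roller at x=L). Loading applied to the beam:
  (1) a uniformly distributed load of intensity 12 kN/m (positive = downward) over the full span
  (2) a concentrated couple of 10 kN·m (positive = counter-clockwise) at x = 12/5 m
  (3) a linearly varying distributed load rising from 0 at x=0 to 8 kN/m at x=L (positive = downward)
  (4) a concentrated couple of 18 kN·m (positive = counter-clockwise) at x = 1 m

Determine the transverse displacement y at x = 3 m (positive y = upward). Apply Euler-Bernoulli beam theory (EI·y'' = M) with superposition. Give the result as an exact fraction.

y(3) = -911/6000000 m

Load 1 — uniform load w=12 kN/m over full span:
  y_1 = -wx(L³-2Lx²+x³)/(24EI) = -12·3·(4³-2·4·3²+3³)/(24·200000) = -57/400000 m
Load 2 — applied couple M₀=10 kN·m at a=12/5 m (b=L-a=8/5):
  y_2 = (M₀x³/(6L)-M₀(x-a)²/2+C₁x)/EI  [x>a] with C₁=M₀(3b²-L²)/(6L)=-52/15 = (10·3³/(6·4)-10·(3-(12/5))²/2+(-52/15)·3)/200000 = -19/4000000 m
Load 3 — triangular load w₀=8 kN/m (0→w₀ over full span):
  y_3 = -w₀x(7L⁴-10L²x²+3x⁴)/(360LEI) = -8·3·(7·4⁴-10·4²·3²+3·3⁴)/(360·4·200000) = -119/2400000 m
Load 4 — applied couple M₀=18 kN·m at a=1 m (b=L-a=3):
  y_4 = (M₀x³/(6L)-M₀(x-a)²/2+C₁x)/EI  [x>a] with C₁=M₀(3b²-L²)/(6L)=33/4 = (18·3³/(6·4)-18·(3-1)²/2+(33/4)·3)/200000 = 9/200000 m
Superposition: y = Σ y_i = -911/6000000 m ≈ -0.000152 m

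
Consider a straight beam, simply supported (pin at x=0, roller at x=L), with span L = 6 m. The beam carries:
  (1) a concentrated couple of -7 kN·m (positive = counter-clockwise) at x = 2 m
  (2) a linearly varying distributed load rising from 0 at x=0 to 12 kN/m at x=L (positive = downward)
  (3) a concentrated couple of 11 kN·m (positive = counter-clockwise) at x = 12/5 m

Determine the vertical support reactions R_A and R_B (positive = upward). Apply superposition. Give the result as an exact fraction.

Load 1 — applied couple M₀=-7 kN·m at a=2 m (b=L-a=4):
  R_A = M₀/L = (-7)/6 = -7/6 kN
  R_B = -M₀/L = -(-7)/6 = 7/6 kN
Load 2 — triangular load w₀=12 kN/m (0→w₀ over full span):
  R_A = w₀L/6 = 12·6/6 = 12 kN
  R_B = w₀L/3 = 12·6/3 = 24 kN
Load 3 — applied couple M₀=11 kN·m at a=12/5 m (b=L-a=18/5):
  R_A = M₀/L = 11/6 kN
  R_B = -M₀/L = -11/6 kN
Superposition: R_A = 38/3 kN, R_B = 70/3 kN

R_A = 38/3 kN, R_B = 70/3 kN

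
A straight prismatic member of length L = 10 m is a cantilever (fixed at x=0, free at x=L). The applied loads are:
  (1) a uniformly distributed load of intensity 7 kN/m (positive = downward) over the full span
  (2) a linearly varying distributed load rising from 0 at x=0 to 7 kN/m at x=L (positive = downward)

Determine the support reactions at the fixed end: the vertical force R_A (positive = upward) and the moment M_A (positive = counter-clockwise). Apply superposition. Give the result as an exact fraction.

Load 1 — uniform load w=7 kN/m over full span:
  R_A = wL = 7·10 = 70 kN
  M_A = wL²/2 = 7·10²/2 = 350 kN·m
Load 2 — triangular load w₀=7 kN/m (0→w₀ over full span):
  R_A = w₀L/2 = 7·10/2 = 35 kN
  M_A = w₀L²/3 = 7·10²/3 = 700/3 kN·m
Superposition: R_A = 105 kN, M_A = 1750/3 kN·m

R_A = 105 kN, M_A = 1750/3 kN·m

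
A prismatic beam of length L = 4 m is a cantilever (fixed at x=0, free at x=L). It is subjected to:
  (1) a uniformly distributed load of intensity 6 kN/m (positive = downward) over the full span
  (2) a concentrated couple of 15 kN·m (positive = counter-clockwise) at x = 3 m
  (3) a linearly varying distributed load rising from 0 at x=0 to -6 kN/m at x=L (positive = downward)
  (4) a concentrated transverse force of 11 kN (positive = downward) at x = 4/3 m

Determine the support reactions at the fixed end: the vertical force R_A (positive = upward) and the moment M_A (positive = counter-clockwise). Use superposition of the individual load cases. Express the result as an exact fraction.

R_A = 23 kN, M_A = 47/3 kN·m

Load 1 — uniform load w=6 kN/m over full span:
  R_A = wL = 6·4 = 24 kN
  M_A = wL²/2 = 6·4²/2 = 48 kN·m
Load 2 — applied couple M₀=15 kN·m at a=3 m (b=L-a=1):
  R_A = 0 kN
  M_A = -M₀ = -15 kN·m
Load 3 — triangular load w₀=-6 kN/m (0→w₀ over full span):
  R_A = w₀L/2 = (-6)·4/2 = -12 kN
  M_A = w₀L²/3 = (-6)·4²/3 = -32 kN·m
Load 4 — point force P=11 kN at a=4/3 m (b=L-a=8/3):
  R_A = P = 11 kN
  M_A = Pa = 11·(4/3) = 44/3 kN·m
Superposition: R_A = 23 kN, M_A = 47/3 kN·m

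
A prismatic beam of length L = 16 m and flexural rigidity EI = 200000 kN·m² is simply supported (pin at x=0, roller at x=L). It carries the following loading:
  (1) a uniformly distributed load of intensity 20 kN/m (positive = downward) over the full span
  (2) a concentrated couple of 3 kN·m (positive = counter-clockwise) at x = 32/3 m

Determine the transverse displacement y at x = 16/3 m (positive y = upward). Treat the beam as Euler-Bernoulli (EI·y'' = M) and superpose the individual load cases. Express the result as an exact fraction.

Load 1 — uniform load w=20 kN/m over full span:
  y_1 = -wx(L³-2Lx²+x³)/(24EI) = -20·(16/3)·(16³-2·16·(16/3)²+(16/3)³)/(24·200000) = -11264/151875 m
Load 2 — applied couple M₀=3 kN·m at a=32/3 m (b=L-a=16/3):
  y_2 = (M₀x³/(6L)+C₁x)/EI  [x≤a] with C₁=M₀(3b²-L²)/(6L)=-16/3 = (3·(16/3)³/(6·16)+(-16/3)·(16/3))/200000 = -2/16875 m
Superposition: y = Σ y_i = -11282/151875 m ≈ -0.074285 m

y(16/3) = -11282/151875 m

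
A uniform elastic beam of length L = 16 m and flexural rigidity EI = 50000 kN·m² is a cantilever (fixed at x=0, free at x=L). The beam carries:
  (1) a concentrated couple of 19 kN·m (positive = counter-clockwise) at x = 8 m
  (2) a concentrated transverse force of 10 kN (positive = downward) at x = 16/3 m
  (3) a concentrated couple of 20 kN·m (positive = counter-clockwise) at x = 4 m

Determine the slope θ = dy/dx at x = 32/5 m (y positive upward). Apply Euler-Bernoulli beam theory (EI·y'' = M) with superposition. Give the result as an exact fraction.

Load 1 — applied couple M₀=19 kN·m at a=8 m (b=L-a=8):
  θ_1 = M₀x/EI  [x≤a] = 19·(32/5)/50000 = 38/15625 rad
Load 2 — point force P=10 kN at a=16/3 m (b=L-a=32/3):
  θ_2 = -Pa²/(2EI)  [x>a] = -10·(16/3)²/(2·50000) = -16/5625 rad
Load 3 — applied couple M₀=20 kN·m at a=4 m (b=L-a=12):
  θ_3 = M₀a/EI  [x>a] = 20·4/50000 = 1/625 rad
Superposition: θ = Σ θ_i = 167/140625 rad ≈ 0.001188 rad

θ(32/5) = 167/140625 rad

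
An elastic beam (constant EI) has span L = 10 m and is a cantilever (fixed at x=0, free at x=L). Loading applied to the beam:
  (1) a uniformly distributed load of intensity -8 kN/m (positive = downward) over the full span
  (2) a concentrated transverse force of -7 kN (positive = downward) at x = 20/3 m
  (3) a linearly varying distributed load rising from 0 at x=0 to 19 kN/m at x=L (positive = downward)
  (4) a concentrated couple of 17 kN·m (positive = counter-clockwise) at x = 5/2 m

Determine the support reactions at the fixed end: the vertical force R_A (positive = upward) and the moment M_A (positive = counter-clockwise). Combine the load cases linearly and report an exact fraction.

Load 1 — uniform load w=-8 kN/m over full span:
  R_A = wL = (-8)·10 = -80 kN
  M_A = wL²/2 = (-8)·10²/2 = -400 kN·m
Load 2 — point force P=-7 kN at a=20/3 m (b=L-a=10/3):
  R_A = P = (-7) = -7 kN
  M_A = Pa = (-7)·(20/3) = -140/3 kN·m
Load 3 — triangular load w₀=19 kN/m (0→w₀ over full span):
  R_A = w₀L/2 = 19·10/2 = 95 kN
  M_A = w₀L²/3 = 19·10²/3 = 1900/3 kN·m
Load 4 — applied couple M₀=17 kN·m at a=5/2 m (b=L-a=15/2):
  R_A = 0 kN
  M_A = -M₀ = -17 kN·m
Superposition: R_A = 8 kN, M_A = 509/3 kN·m

R_A = 8 kN, M_A = 509/3 kN·m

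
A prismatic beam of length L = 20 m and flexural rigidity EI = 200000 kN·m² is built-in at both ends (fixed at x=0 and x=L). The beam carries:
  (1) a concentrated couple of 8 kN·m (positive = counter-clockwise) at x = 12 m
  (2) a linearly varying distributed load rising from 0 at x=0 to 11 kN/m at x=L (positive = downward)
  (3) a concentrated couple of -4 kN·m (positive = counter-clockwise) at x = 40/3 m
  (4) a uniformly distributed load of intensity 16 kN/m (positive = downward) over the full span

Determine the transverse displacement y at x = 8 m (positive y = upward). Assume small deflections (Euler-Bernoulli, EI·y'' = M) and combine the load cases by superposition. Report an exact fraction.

Load 1 — applied couple M₀=8 kN·m at a=12 m (b=L-a=8):
  y_1 = (R_Ax³/6 - M_Ax²/2)/EI  [x≤a] with R_A=72/125, M_A=64/25 = ((72/125)·8³/6 - (64/25)·8²/2)/200000 = -64/390625 m
Load 2 — triangular load w₀=11 kN/m (0→w₀ over full span):
  y_2 = -w₀x²(L-x)²(x+2L)/(120LEI) = -11·8²·(20-8)²·(8+2·20)/(120·20·200000) = -792/78125 m
Load 3 — applied couple M₀=-4 kN·m at a=40/3 m (b=L-a=20/3):
  y_3 = (R_Ax³/6 - M_Ax²/2)/EI  [x≤a] with R_A=-4/15, M_A=-4/3 = ((-4/15)·8³/6 - (-4/3)·8²/2)/200000 = 14/140625 m
Load 4 — uniform load w=16 kN/m over full span:
  y_4 = -wx²(L-x)²/(24EI) = -16·8²·(20-8)²/(24·200000) = -96/3125 m
Superposition: y = Σ y_i = -143866/3515625 m ≈ -0.040922 m

y(8) = -143866/3515625 m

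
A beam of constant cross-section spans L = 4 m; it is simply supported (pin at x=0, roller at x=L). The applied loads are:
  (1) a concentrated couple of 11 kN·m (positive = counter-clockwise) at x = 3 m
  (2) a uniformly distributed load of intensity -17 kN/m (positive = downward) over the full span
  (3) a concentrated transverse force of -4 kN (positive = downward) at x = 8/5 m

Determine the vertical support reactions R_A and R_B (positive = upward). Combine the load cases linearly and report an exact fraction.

R_A = -673/20 kN, R_B = -767/20 kN

Load 1 — applied couple M₀=11 kN·m at a=3 m (b=L-a=1):
  R_A = M₀/L = 11/4 kN
  R_B = -M₀/L = -11/4 kN
Load 2 — uniform load w=-17 kN/m over full span:
  R_A = wL/2 = (-17)·4/2 = -34 kN
  R_B = wL/2 = (-17)·4/2 = -34 kN
Load 3 — point force P=-4 kN at a=8/5 m (b=L-a=12/5):
  R_A = Pb/L = (-4)·(12/5)/4 = -12/5 kN
  R_B = Pa/L = (-4)·(8/5)/4 = -8/5 kN
Superposition: R_A = -673/20 kN, R_B = -767/20 kN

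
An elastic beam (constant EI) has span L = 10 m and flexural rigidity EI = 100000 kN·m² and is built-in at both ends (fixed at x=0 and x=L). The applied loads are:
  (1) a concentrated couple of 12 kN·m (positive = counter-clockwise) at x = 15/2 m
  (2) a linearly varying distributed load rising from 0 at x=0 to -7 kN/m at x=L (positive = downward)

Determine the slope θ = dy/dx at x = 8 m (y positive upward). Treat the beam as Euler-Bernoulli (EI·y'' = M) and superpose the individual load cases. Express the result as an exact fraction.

Load 1 — applied couple M₀=12 kN·m at a=15/2 m (b=L-a=5/2):
  θ_1 = (R_Ax²/2 - M_Ax - M₀(x-a))/EI  [x>a] with R_A=27/20, M_A=15/4 = ((27/20)·8²/2 - (15/4)·8 - 12·(8-(15/2)))/100000 = 9/125000 rad
Load 2 — triangular load w₀=-7 kN/m (0→w₀ over full span):
  θ_2 = -w₀(2x(L-x)(L-2x)(x+2L)+x²(L-x)²)/(120LEI) = -(-7)·(2·8·(10-8)·(10-2·8)·(8+2·10)+8²·(10-8)²)/(120·10·100000) = -14/46875 rad
Superposition: θ = Σ θ_i = -17/75000 rad ≈ -0.000227 rad

θ(8) = -17/75000 rad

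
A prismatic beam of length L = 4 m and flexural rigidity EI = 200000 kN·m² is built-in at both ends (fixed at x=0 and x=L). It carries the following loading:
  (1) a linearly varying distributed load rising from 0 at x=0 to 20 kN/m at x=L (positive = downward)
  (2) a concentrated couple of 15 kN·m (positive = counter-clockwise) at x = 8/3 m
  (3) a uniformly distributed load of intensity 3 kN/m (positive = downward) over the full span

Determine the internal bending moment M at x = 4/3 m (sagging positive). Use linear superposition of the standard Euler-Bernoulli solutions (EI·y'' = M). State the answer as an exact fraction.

Load 1 — triangular load w₀=20 kN/m (0→w₀ over full span):
  M_1 = 3w₀Lx/20 - w₀L²/30 - w₀x³/(6L) = 3·20·4·(4/3)/20 - 20·4²/30 - 20·(4/3)³/(6·4) = 272/81 kN·m
Load 2 — applied couple M₀=15 kN·m at a=8/3 m (b=L-a=4/3):
  M_2 = R_Ax - M_A  [x≤a] with R_A=5, M_A=5 = 5·(4/3) - 5 = 5/3 kN·m
Load 3 — uniform load w=3 kN/m over full span:
  M_3 = wLx/2 - wL²/12 - wx²/2 = 3·4·(4/3)/2 - 3·4²/12 - 3·(4/3)²/2 = 4/3 kN·m
Superposition: M = Σ M_i = 515/81 kN·m ≈ 6.358025 kN·m

M(4/3) = 515/81 kN·m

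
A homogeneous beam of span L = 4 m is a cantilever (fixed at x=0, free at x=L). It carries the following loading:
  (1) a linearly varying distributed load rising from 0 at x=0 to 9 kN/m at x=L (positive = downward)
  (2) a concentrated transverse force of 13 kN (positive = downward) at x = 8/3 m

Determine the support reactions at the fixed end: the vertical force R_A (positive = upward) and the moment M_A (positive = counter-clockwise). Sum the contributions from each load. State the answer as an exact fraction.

R_A = 31 kN, M_A = 248/3 kN·m

Load 1 — triangular load w₀=9 kN/m (0→w₀ over full span):
  R_A = w₀L/2 = 9·4/2 = 18 kN
  M_A = w₀L²/3 = 9·4²/3 = 48 kN·m
Load 2 — point force P=13 kN at a=8/3 m (b=L-a=4/3):
  R_A = P = 13 kN
  M_A = Pa = 13·(8/3) = 104/3 kN·m
Superposition: R_A = 31 kN, M_A = 248/3 kN·m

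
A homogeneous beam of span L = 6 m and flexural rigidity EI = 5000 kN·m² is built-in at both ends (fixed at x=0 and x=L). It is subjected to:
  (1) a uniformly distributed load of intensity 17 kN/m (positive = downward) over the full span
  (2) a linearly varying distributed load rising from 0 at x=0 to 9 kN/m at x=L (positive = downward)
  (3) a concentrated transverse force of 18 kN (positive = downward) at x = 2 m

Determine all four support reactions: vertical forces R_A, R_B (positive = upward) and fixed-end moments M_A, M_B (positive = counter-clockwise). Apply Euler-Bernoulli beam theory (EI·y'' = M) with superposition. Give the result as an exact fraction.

Load 1 — uniform load w=17 kN/m over full span:
  R_A = wL/2 = 17·6/2 = 51 kN
  M_A = wL²/12 = 17·6²/12 = 51 kN·m
  R_B = wL/2 = 17·6/2 = 51 kN
  M_B = -wL²/12 = -17·6²/12 = -51 kN·m
Load 2 — triangular load w₀=9 kN/m (0→w₀ over full span):
  R_A = 3w₀L/20 = 3·9·6/20 = 81/10 kN
  M_A = w₀L²/30 = 9·6²/30 = 54/5 kN·m
  R_B = 7w₀L/20 = 7·9·6/20 = 189/10 kN
  M_B = -w₀L²/20 = -9·6²/20 = -81/5 kN·m
Load 3 — point force P=18 kN at a=2 m (b=L-a=4):
  R_A = Pb²(3a+b)/L³ = 18·4²·(3·2+4)/6³ = 40/3 kN
  M_A = Pab²/L² = 18·2·4²/6² = 16 kN·m
  R_B = Pa²(a+3b)/L³ = 18·2²·(2+3·4)/6³ = 14/3 kN
  M_B = -Pa²b/L² = -18·2²·4/6² = -8 kN·m
Superposition: R_A = 2173/30 kN, M_A = 389/5 kN·m, R_B = 2237/30 kN, M_B = -376/5 kN·m

R_A = 2173/30 kN, M_A = 389/5 kN·m, R_B = 2237/30 kN, M_B = -376/5 kN·m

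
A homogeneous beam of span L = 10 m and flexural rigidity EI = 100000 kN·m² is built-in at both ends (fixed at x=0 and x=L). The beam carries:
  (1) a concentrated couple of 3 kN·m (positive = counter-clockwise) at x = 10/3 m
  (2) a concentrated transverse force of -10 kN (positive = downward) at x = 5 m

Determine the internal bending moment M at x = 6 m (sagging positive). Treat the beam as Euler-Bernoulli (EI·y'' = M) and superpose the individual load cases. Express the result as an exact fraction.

Load 1 — applied couple M₀=3 kN·m at a=10/3 m (b=L-a=20/3):
  M_1 = R_Ax - M_A - M₀  [x>a] with R_A=2/5, M_A=0 = (2/5)·6 - 0 - 3 = -3/5 kN·m
Load 2 — point force P=-10 kN at a=5 m (b=L-a=5):
  M_2 = Pa²(a+3b)(L-x)/L³ - Pa²b/L²  [x>a] = (-10)·5²·(5+3·5)·(10-6)/10³ - (-10)·5²·5/10² = -15/2 kN·m
Superposition: M = Σ M_i = -81/10 kN·m ≈ -8.100000 kN·m

M(6) = -81/10 kN·m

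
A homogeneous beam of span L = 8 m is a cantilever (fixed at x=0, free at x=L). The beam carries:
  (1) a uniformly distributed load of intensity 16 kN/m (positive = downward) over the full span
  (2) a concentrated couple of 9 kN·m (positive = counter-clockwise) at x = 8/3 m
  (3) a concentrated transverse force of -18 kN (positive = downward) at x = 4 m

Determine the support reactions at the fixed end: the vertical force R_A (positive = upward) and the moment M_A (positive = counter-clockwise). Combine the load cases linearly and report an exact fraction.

R_A = 110 kN, M_A = 431 kN·m

Load 1 — uniform load w=16 kN/m over full span:
  R_A = wL = 16·8 = 128 kN
  M_A = wL²/2 = 16·8²/2 = 512 kN·m
Load 2 — applied couple M₀=9 kN·m at a=8/3 m (b=L-a=16/3):
  R_A = 0 kN
  M_A = -M₀ = -9 kN·m
Load 3 — point force P=-18 kN at a=4 m (b=L-a=4):
  R_A = P = (-18) = -18 kN
  M_A = Pa = (-18)·4 = -72 kN·m
Superposition: R_A = 110 kN, M_A = 431 kN·m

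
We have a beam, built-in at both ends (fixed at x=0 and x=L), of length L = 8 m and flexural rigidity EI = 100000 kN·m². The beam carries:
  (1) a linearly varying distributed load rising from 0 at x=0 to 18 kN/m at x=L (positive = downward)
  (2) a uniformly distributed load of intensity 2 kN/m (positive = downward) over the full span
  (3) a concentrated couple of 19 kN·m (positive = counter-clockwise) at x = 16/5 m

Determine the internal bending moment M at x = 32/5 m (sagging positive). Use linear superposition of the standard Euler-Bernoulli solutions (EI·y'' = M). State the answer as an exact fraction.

Load 1 — triangular load w₀=18 kN/m (0→w₀ over full span):
  M_1 = 3w₀Lx/20 - w₀L²/30 - w₀x³/(6L) = 3·18·8·(32/5)/20 - 18·8²/30 - 18·(32/5)³/(6·8) = 192/125 kN·m
Load 2 — uniform load w=2 kN/m over full span:
  M_2 = wLx/2 - wL²/12 - wx²/2 = 2·8·(32/5)/2 - 2·8²/12 - 2·(32/5)²/2 = -32/75 kN·m
Load 3 — applied couple M₀=19 kN·m at a=16/5 m (b=L-a=24/5):
  M_3 = R_Ax - M_A - M₀  [x>a] with R_A=171/50, M_A=57/25 = (171/50)·(32/5) - (57/25) - 19 = 76/125 kN·m
Superposition: M = Σ M_i = 644/375 kN·m ≈ 1.717333 kN·m

M(32/5) = 644/375 kN·m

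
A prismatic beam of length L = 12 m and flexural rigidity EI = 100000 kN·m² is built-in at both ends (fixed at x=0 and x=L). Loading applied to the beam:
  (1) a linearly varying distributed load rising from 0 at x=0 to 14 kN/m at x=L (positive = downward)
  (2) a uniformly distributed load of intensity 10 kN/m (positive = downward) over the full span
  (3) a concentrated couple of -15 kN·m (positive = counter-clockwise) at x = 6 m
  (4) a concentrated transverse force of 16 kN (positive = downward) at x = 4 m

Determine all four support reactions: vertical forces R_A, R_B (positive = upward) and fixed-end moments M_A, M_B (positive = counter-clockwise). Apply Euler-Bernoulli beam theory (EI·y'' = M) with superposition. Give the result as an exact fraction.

Load 1 — triangular load w₀=14 kN/m (0→w₀ over full span):
  R_A = 3w₀L/20 = 3·14·12/20 = 126/5 kN
  M_A = w₀L²/30 = 14·12²/30 = 336/5 kN·m
  R_B = 7w₀L/20 = 7·14·12/20 = 294/5 kN
  M_B = -w₀L²/20 = -14·12²/20 = -504/5 kN·m
Load 2 — uniform load w=10 kN/m over full span:
  R_A = wL/2 = 10·12/2 = 60 kN
  M_A = wL²/12 = 10·12²/12 = 120 kN·m
  R_B = wL/2 = 10·12/2 = 60 kN
  M_B = -wL²/12 = -10·12²/12 = -120 kN·m
Load 3 — applied couple M₀=-15 kN·m at a=6 m (b=L-a=6):
  R_A = 6M₀ab/L³ = 6·(-15)·6·6/12³ = -15/8 kN
  M_A = M₀b(2a-b)/L² = (-15)·6·(2·6-6)/12² = -15/4 kN·m
  R_B = -6M₀ab/L³ = -6·(-15)·6·6/12³ = 15/8 kN
  M_B = M₀a(2b-a)/L² = (-15)·6·(2·6-6)/12² = -15/4 kN·m
Load 4 — point force P=16 kN at a=4 m (b=L-a=8):
  R_A = Pb²(3a+b)/L³ = 16·8²·(3·4+8)/12³ = 320/27 kN
  M_A = Pab²/L² = 16·4·8²/12² = 256/9 kN·m
  R_B = Pa²(a+3b)/L³ = 16·4²·(4+3·8)/12³ = 112/27 kN
  M_B = -Pa²b/L² = -16·4²·8/12² = -128/9 kN·m
Superposition: R_A = 102791/1080 kN, M_A = 38141/180 kN·m, R_B = 134809/1080 kN, M_B = -42979/180 kN·m

R_A = 102791/1080 kN, M_A = 38141/180 kN·m, R_B = 134809/1080 kN, M_B = -42979/180 kN·m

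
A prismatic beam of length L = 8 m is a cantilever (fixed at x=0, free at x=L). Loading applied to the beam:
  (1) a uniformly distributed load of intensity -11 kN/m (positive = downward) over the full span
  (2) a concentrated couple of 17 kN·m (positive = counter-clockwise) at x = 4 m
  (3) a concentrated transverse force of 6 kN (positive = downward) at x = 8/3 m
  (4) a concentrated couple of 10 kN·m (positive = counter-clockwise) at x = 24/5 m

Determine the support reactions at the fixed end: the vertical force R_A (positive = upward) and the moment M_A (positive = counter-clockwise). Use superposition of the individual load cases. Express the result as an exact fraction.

R_A = -82 kN, M_A = -363 kN·m

Load 1 — uniform load w=-11 kN/m over full span:
  R_A = wL = (-11)·8 = -88 kN
  M_A = wL²/2 = (-11)·8²/2 = -352 kN·m
Load 2 — applied couple M₀=17 kN·m at a=4 m (b=L-a=4):
  R_A = 0 kN
  M_A = -M₀ = -17 kN·m
Load 3 — point force P=6 kN at a=8/3 m (b=L-a=16/3):
  R_A = P = 6 kN
  M_A = Pa = 6·(8/3) = 16 kN·m
Load 4 — applied couple M₀=10 kN·m at a=24/5 m (b=L-a=16/5):
  R_A = 0 kN
  M_A = -M₀ = -10 kN·m
Superposition: R_A = -82 kN, M_A = -363 kN·m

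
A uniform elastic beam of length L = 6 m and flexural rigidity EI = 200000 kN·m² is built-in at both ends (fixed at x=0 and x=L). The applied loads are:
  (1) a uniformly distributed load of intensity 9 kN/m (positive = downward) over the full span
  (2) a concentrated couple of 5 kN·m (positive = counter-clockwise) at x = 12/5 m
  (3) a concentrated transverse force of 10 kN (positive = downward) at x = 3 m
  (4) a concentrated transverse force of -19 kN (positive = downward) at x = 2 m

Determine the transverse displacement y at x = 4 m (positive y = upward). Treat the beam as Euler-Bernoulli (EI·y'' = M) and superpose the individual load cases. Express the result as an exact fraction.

y(4) = -8267/81000000 m

Load 1 — uniform load w=9 kN/m over full span:
  y_1 = -wx²(L-x)²/(24EI) = -9·4²·(6-4)²/(24·200000) = -3/25000 m
Load 2 — applied couple M₀=5 kN·m at a=12/5 m (b=L-a=18/5):
  y_2 = (R_Ax³/6 - M_Ax²/2 - M₀(x-a)²/2)/EI  [x>a] with R_A=6/5, M_A=3/5 = ((6/5)·4³/6 - (3/5)·4²/2 - 5·(4-(12/5))²/2)/200000 = 1/125000 m
Load 3 — point force P=10 kN at a=3 m (b=L-a=3):
  y_3 = -Pa²(L-x)²(3bL-(3b+a)(L-x))/(6L³EI)  [x>a] = -10·3²·(6-4)²·(3·3·6-(3·3+3)·(6-4))/(6·6³·200000) = -1/24000 m
Load 4 — point force P=-19 kN at a=2 m (b=L-a=4):
  y_4 = -Pa²(L-x)²(3bL-(3b+a)(L-x))/(6L³EI)  [x>a] = -(-19)·2²·(6-4)²·(3·4·6-(3·4+2)·(6-4))/(6·6³·200000) = 209/4050000 m
Superposition: y = Σ y_i = -8267/81000000 m ≈ -0.000102 m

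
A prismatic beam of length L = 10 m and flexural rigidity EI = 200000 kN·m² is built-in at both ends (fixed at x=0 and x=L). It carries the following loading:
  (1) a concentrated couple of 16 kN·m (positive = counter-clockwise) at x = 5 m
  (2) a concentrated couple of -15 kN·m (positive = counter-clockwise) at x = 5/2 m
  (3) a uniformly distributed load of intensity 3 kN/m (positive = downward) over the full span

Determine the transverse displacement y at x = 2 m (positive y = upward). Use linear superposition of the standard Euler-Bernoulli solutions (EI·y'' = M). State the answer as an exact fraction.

y(2) = -1787/8000000 m

Load 1 — applied couple M₀=16 kN·m at a=5 m (b=L-a=5):
  y_1 = (R_Ax³/6 - M_Ax²/2)/EI  [x≤a] with R_A=12/5, M_A=4 = ((12/5)·2³/6 - 4·2²/2)/200000 = -3/125000 m
Load 2 — applied couple M₀=-15 kN·m at a=5/2 m (b=L-a=15/2):
  y_2 = (R_Ax³/6 - M_Ax²/2)/EI  [x≤a] with R_A=-27/16, M_A=45/16 = ((-27/16)·2³/6 - (45/16)·2²/2)/200000 = -63/1600000 m
Load 3 — uniform load w=3 kN/m over full span:
  y_3 = -wx²(L-x)²/(24EI) = -3·2²·(10-2)²/(24·200000) = -1/6250 m
Superposition: y = Σ y_i = -1787/8000000 m ≈ -0.000223 m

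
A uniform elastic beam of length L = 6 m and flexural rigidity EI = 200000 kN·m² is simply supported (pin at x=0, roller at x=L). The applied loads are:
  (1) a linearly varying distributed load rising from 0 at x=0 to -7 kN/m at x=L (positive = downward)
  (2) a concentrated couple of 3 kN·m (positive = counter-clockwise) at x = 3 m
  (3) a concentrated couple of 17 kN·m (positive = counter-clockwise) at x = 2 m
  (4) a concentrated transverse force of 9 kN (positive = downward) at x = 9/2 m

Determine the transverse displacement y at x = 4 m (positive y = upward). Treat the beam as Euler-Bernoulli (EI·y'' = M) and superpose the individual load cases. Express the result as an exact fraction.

Load 1 — triangular load w₀=-7 kN/m (0→w₀ over full span):
  y_1 = -w₀x(7L⁴-10L²x²+3x⁴)/(360LEI) = -(-7)·4·(7·6⁴-10·6²·4²+3·4⁴)/(360·6·200000) = 119/450000 m
Load 2 — applied couple M₀=3 kN·m at a=3 m (b=L-a=3):
  y_2 = (M₀x³/(6L)-M₀(x-a)²/2+C₁x)/EI  [x>a] with C₁=M₀(3b²-L²)/(6L)=-3/4 = (3·4³/(6·6)-3·(4-3)²/2+(-3/4)·4)/200000 = 1/240000 m
Load 3 — applied couple M₀=17 kN·m at a=2 m (b=L-a=4):
  y_3 = (M₀x³/(6L)-M₀(x-a)²/2+C₁x)/EI  [x>a] with C₁=M₀(3b²-L²)/(6L)=17/3 = (17·4³/(6·6)-17·(4-2)²/2+(17/3)·4)/200000 = 17/180000 m
Load 4 — point force P=9 kN at a=9/2 m (b=L-a=3/2):
  y_4 = -Pbx(L²-b²-x²)/(6LEI)  [x≤a] = -9·(3/2)·4·(6²-(3/2)²-4²)/(6·6·200000) = -213/1600000 m
Superposition: y = Σ y_i = 3311/14400000 m ≈ 0.000230 m

y(4) = 3311/14400000 m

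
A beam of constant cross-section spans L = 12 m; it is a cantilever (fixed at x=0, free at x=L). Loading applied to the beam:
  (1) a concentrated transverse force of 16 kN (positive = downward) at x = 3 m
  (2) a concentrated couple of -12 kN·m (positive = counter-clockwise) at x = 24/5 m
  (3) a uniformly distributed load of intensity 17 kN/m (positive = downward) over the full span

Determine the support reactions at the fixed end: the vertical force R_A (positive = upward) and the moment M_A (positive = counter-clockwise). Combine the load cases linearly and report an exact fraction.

Load 1 — point force P=16 kN at a=3 m (b=L-a=9):
  R_A = P = 16 kN
  M_A = Pa = 16·3 = 48 kN·m
Load 2 — applied couple M₀=-12 kN·m at a=24/5 m (b=L-a=36/5):
  R_A = 0 kN
  M_A = -M₀ = -(-12) = 12 kN·m
Load 3 — uniform load w=17 kN/m over full span:
  R_A = wL = 17·12 = 204 kN
  M_A = wL²/2 = 17·12²/2 = 1224 kN·m
Superposition: R_A = 220 kN, M_A = 1284 kN·m

R_A = 220 kN, M_A = 1284 kN·m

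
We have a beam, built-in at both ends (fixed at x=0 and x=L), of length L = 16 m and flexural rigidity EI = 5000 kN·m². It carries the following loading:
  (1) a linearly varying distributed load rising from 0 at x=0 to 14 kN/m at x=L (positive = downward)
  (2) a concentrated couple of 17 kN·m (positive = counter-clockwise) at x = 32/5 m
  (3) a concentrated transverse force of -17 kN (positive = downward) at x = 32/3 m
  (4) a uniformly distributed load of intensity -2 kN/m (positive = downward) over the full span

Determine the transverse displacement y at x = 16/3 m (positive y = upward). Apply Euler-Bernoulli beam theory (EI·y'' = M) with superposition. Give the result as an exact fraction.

y(16/3) = -2915024/34171875 m

Load 1 — triangular load w₀=14 kN/m (0→w₀ over full span):
  y_1 = -w₀x²(L-x)²(x+2L)/(120LEI) = -14·(16/3)²·(16-(16/3))²·((16/3)+2·16)/(120·16·5000) = -401408/2278125 m
Load 2 — applied couple M₀=17 kN·m at a=32/5 m (b=L-a=48/5):
  y_2 = (R_Ax³/6 - M_Ax²/2)/EI  [x≤a] with R_A=153/100, M_A=51/25 = ((153/100)·(16/3)³/6 - (51/25)·(16/3)²/2)/5000 = 272/140625 m
Load 3 — point force P=-17 kN at a=32/3 m (b=L-a=16/3):
  y_3 = -Pb²x²(3aL-(3a+b)x)/(6L³EI)  [x≤a] = -(-17)·(16/3)²·(16/3)²·(3·(32/3)·16-(3·(32/3)+(16/3))·(16/3))/(6·16³·5000) = 47872/1366875 m
Load 4 — uniform load w=-2 kN/m over full span:
  y_4 = -wx²(L-x)²/(24EI) = -(-2)·(16/3)²·(16-(16/3))²/(24·5000) = 8192/151875 m
Superposition: y = Σ y_i = -2915024/34171875 m ≈ -0.085305 m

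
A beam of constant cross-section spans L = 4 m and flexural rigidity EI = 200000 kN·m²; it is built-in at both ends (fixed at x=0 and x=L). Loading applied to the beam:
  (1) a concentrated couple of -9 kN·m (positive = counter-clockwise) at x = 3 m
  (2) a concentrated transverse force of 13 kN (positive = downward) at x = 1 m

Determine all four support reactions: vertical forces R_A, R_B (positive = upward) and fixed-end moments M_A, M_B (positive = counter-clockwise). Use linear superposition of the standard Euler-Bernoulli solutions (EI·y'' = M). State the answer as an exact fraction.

R_A = 135/16 kN, M_A = 9/2 kN·m, R_B = 73/16 kN, M_B = -3/4 kN·m

Load 1 — applied couple M₀=-9 kN·m at a=3 m (b=L-a=1):
  R_A = 6M₀ab/L³ = 6·(-9)·3·1/4³ = -81/32 kN
  M_A = M₀b(2a-b)/L² = (-9)·1·(2·3-1)/4² = -45/16 kN·m
  R_B = -6M₀ab/L³ = -6·(-9)·3·1/4³ = 81/32 kN
  M_B = M₀a(2b-a)/L² = (-9)·3·(2·1-3)/4² = 27/16 kN·m
Load 2 — point force P=13 kN at a=1 m (b=L-a=3):
  R_A = Pb²(3a+b)/L³ = 13·3²·(3·1+3)/4³ = 351/32 kN
  M_A = Pab²/L² = 13·1·3²/4² = 117/16 kN·m
  R_B = Pa²(a+3b)/L³ = 13·1²·(1+3·3)/4³ = 65/32 kN
  M_B = -Pa²b/L² = -13·1²·3/4² = -39/16 kN·m
Superposition: R_A = 135/16 kN, M_A = 9/2 kN·m, R_B = 73/16 kN, M_B = -3/4 kN·m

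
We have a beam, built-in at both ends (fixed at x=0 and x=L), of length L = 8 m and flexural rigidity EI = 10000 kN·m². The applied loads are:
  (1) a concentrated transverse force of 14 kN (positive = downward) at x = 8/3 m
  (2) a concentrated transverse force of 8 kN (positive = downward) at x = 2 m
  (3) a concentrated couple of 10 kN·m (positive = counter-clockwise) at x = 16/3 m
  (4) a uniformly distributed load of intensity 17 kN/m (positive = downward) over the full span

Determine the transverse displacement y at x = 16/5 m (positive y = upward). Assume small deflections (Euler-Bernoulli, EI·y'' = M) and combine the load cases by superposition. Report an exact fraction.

Load 1 — point force P=14 kN at a=8/3 m (b=L-a=16/3):
  y_1 = -Pa²(L-x)²(3bL-(3b+a)(L-x))/(6L³EI)  [x>a] = -14·(8/3)²·(8-(16/5))²·(3·(16/3)·8-(3·(16/3)+(8/3))·(8-(16/5)))/(6·8³·10000) = -224/78125 m
Load 2 — point force P=8 kN at a=2 m (b=L-a=6):
  y_2 = -Pa²(L-x)²(3bL-(3b+a)(L-x))/(6L³EI)  [x>a] = -8·2²·(8-(16/5))²·(3·6·8-(3·6+2)·(8-(16/5)))/(6·8³·10000) = -18/15625 m
Load 3 — applied couple M₀=10 kN·m at a=16/3 m (b=L-a=8/3):
  y_3 = (R_Ax³/6 - M_Ax²/2)/EI  [x≤a] with R_A=5/3, M_A=10/3 = ((5/3)·(16/5)³/6 - (10/3)·(16/5)²/2)/10000 = -112/140625 m
Load 4 — uniform load w=17 kN/m over full span:
  y_4 = -wx²(L-x)²/(24EI) = -17·(16/5)²·(8-(16/5))²/(24·10000) = -6528/390625 m
Superposition: y = Σ y_i = -75682/3515625 m ≈ -0.021527 m

y(16/5) = -75682/3515625 m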